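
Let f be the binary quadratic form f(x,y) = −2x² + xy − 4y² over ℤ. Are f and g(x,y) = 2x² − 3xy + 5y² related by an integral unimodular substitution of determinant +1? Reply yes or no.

D₁ = -31, D₂ = -31
f is negative-definite; reduce −f:
−f: reduced (well bottom): (2,-1,4) with a≤c, −a<b≤a
flip sign back: reduced form of f is (-2,1,-4)
g: translate: b→1 (≡-3 mod 4), so (2,-3,5)→(2,1,4)
g: reduced (well bottom): (2,1,4) with a≤c, −a<b≤a
reduced forms (-2, 1, -4) vs (2, 1, 4) ⇒ inequivalent

no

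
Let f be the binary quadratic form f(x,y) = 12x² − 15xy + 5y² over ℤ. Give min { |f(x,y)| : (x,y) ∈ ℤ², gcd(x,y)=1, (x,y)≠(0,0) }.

translate: b→9 (≡-15 mod 24), so (12,-15,5)→(12,9,2)
flip: (12,9,2)→(2,-9,12)
translate: b→-1 (≡-9 mod 4), so (2,-9,12)→(2,-1,2)
flip: (2,-1,2)→(2,1,2)
reduced (well bottom): (2,1,2) with a≤c, −a<b≤a
well minimum = a = 2

2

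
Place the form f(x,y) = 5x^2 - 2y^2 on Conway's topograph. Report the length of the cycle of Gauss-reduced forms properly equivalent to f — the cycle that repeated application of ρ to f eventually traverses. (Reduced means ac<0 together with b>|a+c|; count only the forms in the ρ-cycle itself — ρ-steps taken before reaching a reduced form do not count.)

D = 40, ⌊√D⌋ = 6
descent: ρ → (-2,4,3)  [lands on river]
river: ρ → (3,2,-3)
river: ρ → (-3,4,2)
river: ρ → (2,4,-3)
river: ρ → (-3,2,3)
river: ρ → (3,4,-2)
ρ-cycle length = 6 (tail of 1 descent step not counted)

6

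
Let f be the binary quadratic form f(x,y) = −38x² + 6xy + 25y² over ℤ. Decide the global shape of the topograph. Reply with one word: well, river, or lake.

D = b²−4ac = 6² − 4·(-38)·25 = 3836
D > 0 non-square ⇒ indefinite ⇒ periodic river

river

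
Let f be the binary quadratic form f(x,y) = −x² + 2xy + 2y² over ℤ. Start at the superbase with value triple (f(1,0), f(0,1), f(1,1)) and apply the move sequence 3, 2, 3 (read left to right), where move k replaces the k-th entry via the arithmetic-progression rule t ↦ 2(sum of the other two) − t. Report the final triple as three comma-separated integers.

start (-1,2,3) = (f(1,0),f(0,1),f(1,1))
replace slot 3: 2·((-1)+2) − 3 = -1 → (-1,2,-1)
replace slot 2: 2·((-1)+(-1)) − 2 = -6 → (-1,-6,-1)
replace slot 3: 2·((-1)+(-6)) − (-1) = -13 → (-1,-6,-13)

-1,-6,-13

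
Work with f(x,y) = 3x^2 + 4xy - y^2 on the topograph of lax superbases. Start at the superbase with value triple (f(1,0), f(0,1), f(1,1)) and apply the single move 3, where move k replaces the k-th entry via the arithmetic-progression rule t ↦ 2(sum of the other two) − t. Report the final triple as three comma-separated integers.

start (3,-1,6) = (f(1,0),f(0,1),f(1,1))
replace slot 3: 2·(3+(-1)) − 6 = -2 → (3,-1,-2)

3,-1,-2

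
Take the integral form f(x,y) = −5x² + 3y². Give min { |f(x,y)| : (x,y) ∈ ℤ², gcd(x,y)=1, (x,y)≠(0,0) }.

descent: ρ → (3,6,-2)  [lands on river]
river: ρ → (-2,6,3)
closes: descent 1, river 2
min |a| on river = 2

2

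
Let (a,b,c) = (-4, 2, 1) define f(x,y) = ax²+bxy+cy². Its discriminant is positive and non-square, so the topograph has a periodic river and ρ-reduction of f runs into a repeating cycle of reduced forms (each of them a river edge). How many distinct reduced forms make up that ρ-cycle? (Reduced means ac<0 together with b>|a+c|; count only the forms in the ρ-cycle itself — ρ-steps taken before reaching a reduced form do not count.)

D = 20, ⌊√D⌋ = 4
descent: ρ → (1,4,-1)  [lands on river]
river: ρ → (-1,4,1)
ρ-cycle length = 2 (tail of 1 descent step not counted)

2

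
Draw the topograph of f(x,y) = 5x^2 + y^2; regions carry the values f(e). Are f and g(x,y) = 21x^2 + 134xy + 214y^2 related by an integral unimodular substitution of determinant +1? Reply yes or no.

D₁ = -20, D₂ = -20
f: flip: (5,0,1)→(1,0,5)
f: reduced (well bottom): (1,0,5) with a≤c, −a<b≤a
g: translate: b→8 (≡134 mod 42), so (21,134,214)→(21,8,1)
g: flip: (21,8,1)→(1,-8,21)
g: translate: b→0 (≡-8 mod 2), so (1,-8,21)→(1,0,5)
g: reduced (well bottom): (1,0,5) with a≤c, −a<b≤a
reduced forms (1, 0, 5) vs (1, 0, 5) ⇒ equivalent

yes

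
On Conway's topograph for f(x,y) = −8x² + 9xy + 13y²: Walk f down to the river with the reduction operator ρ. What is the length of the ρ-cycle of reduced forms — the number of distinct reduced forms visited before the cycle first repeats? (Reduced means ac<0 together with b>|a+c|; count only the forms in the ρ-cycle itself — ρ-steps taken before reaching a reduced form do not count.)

D = 497, ⌊√D⌋ = 22
river: ρ → (13,17,-4)
river: ρ → (-4,15,17)
river: ρ → (17,19,-2)
river: ρ → (-2,21,7)
river: ρ → (7,21,-2)
river: ρ → (-2,19,17)
river: ρ → (17,15,-4)
river: ρ → (-4,17,13)
river: ρ → (13,9,-8)
river: ρ → (-8,7,14)
river: ρ → (14,21,-1)
river: ρ → (-1,21,14)
river: ρ → (14,7,-8)
river: ρ → (-8,9,13)
ρ-cycle length = 14 (tail of 0 descent steps not counted)

14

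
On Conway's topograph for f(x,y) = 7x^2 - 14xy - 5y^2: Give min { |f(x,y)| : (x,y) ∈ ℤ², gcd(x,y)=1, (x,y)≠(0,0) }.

descent: ρ → (-5,14,7)  [lands on river]
river: ρ → (7,14,-5)
river: ρ → (-5,16,4)
river: ρ → (4,16,-5)
closes: descent 1, river 4
min |a| on river = 4

4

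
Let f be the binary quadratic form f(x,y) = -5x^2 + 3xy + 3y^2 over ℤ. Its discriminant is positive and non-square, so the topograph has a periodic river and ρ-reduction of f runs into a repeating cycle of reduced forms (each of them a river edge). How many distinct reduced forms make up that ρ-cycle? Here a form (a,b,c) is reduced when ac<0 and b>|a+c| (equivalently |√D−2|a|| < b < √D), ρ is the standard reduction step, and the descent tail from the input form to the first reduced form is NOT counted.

D = 69, ⌊√D⌋ = 8
river: ρ → (3,3,-5)
river: ρ → (-5,7,1)
river: ρ → (1,7,-5)
river: ρ → (-5,3,3)
ρ-cycle length = 4 (tail of 0 descent steps not counted)

4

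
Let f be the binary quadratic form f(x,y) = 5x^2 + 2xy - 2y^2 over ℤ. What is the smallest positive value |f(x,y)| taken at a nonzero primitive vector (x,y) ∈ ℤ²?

descent: ρ → (-2,6,1)  [lands on river]
river: ρ → (1,6,-2)
closes: descent 1, river 2
min |a| on river = 1

1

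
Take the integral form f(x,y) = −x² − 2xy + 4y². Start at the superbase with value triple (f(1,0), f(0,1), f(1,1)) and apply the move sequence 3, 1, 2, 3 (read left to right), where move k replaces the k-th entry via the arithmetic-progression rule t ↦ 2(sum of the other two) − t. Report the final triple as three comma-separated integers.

start (-1,4,1) = (f(1,0),f(0,1),f(1,1))
replace slot 3: 2·((-1)+4) − 1 = 5 → (-1,4,5)
replace slot 1: 2·(4+5) − (-1) = 19 → (19,4,5)
replace slot 2: 2·(19+5) − 4 = 44 → (19,44,5)
replace slot 3: 2·(19+44) − 5 = 121 → (19,44,121)

19,44,121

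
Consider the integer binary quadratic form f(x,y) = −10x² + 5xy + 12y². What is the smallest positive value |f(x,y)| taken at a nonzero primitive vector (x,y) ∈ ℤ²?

river: ρ → (12,19,-3)
river: ρ → (-3,17,18)
river: ρ → (18,19,-2)
river: ρ → (-2,21,8)
river: ρ → (8,11,-12)
river: ρ → (-12,13,7)
river: ρ → (7,15,-10)
river: ρ → (-10,5,12)
closes: descent 0, river 8
min |a| on river = 2

2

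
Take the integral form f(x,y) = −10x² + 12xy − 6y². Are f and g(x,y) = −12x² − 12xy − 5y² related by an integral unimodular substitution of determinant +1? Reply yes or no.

D₁ = -96, D₂ = -96
f is negative-definite; reduce −f:
−f: translate: b→8 (≡-12 mod 20), so (10,-12,6)→(10,8,4)
−f: flip: (10,8,4)→(4,-8,10)
−f: translate: b→0 (≡-8 mod 8), so (4,-8,10)→(4,0,6)
−f: reduced (well bottom): (4,0,6) with a≤c, −a<b≤a
flip sign back: reduced form of f is (-4,0,-6)
g is negative-definite; reduce −g:
−g: flip: (12,12,5)→(5,-12,12)
−g: translate: b→-2 (≡-12 mod 10), so (5,-12,12)→(5,-2,5)
−g: flip: (5,-2,5)→(5,2,5)
−g: reduced (well bottom): (5,2,5) with a≤c, −a<b≤a
flip sign back: reduced form of g is (-5,-2,-5)
reduced forms (-4, 0, -6) vs (-5, -2, -5) ⇒ inequivalent

no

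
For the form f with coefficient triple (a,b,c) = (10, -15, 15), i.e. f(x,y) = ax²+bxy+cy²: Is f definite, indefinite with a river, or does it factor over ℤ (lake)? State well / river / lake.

D = b²−4ac = (-15)² − 4·10·15 = -375
D < 0 ⇒ definite ⇒ every region one sign ⇒ single well

well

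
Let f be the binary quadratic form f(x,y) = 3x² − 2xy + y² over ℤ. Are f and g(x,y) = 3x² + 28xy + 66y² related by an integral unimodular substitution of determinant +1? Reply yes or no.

D₁ = -8, D₂ = -8
f: flip: (3,-2,1)→(1,2,3)
f: translate: b→0 (≡2 mod 2), so (1,2,3)→(1,0,2)
f: reduced (well bottom): (1,0,2) with a≤c, −a<b≤a
g: translate: b→-2 (≡28 mod 6), so (3,28,66)→(3,-2,1)
g: flip: (3,-2,1)→(1,2,3)
g: translate: b→0 (≡2 mod 2), so (1,2,3)→(1,0,2)
g: reduced (well bottom): (1,0,2) with a≤c, −a<b≤a
reduced forms (1, 0, 2) vs (1, 0, 2) ⇒ equivalent

yes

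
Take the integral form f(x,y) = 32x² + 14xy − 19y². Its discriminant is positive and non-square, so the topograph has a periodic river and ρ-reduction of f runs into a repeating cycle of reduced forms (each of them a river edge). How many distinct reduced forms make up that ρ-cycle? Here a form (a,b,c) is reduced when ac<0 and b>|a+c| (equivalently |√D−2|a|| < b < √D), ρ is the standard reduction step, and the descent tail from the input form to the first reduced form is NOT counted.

D = 2628, ⌊√D⌋ = 51
river: ρ → (-19,24,27)
river: ρ → (27,30,-16)
river: ρ → (-16,34,23)
river: ρ → (23,12,-27)
river: ρ → (-27,42,8)
river: ρ → (8,38,-37)
river: ρ → (-37,36,9)
river: ρ → (9,36,-37)
river: ρ → (-37,38,8)
river: ρ → (8,42,-27)
river: ρ → (-27,12,23)
river: ρ → (23,34,-16)
river: ρ → (-16,30,27)
river: ρ → (27,24,-19)
river: ρ → (-19,14,32)
river: ρ → (32,50,-1)
river: ρ → (-1,50,32)
river: ρ → (32,14,-19)
ρ-cycle length = 18 (tail of 0 descent steps not counted)

18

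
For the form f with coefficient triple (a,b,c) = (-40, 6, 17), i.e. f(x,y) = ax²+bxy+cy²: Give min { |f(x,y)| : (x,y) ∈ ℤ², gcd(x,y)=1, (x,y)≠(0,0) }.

descent: ρ → (17,28,-29)  [lands on river]
river: ρ → (-29,30,16)
river: ρ → (16,34,-25)
river: ρ → (-25,16,25)
river: ρ → (25,34,-16)
river: ρ → (-16,30,29)
river: ρ → (29,28,-17)
river: ρ → (-17,40,17)
closes: descent 1, river 8
min |a| on river = 16

16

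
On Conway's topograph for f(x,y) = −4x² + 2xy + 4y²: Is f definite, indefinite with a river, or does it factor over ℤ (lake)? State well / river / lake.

D = b²−4ac = 2² − 4·(-4)·4 = 68
D > 0 non-square ⇒ indefinite ⇒ periodic river

river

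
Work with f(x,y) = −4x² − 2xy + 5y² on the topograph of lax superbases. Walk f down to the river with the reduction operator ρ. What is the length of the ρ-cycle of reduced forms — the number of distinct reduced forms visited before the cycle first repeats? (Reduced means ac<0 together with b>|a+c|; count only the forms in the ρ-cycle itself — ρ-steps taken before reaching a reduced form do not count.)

D = 84, ⌊√D⌋ = 9
descent: ρ → (5,2,-4)  [lands on river]
river: ρ → (-4,6,3)
river: ρ → (3,6,-4)
river: ρ → (-4,2,5)
river: ρ → (5,8,-1)
river: ρ → (-1,8,5)
ρ-cycle length = 6 (tail of 1 descent step not counted)

6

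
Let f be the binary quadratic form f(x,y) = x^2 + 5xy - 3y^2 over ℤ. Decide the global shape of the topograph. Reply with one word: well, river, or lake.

D = b²−4ac = 5² − 4·1·(-3) = 37
D > 0 non-square ⇒ indefinite ⇒ periodic river

river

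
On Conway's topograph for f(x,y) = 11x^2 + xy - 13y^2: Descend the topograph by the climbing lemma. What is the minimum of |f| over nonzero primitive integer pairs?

descent: ρ → (-13,-1,11)
descent: ρ → (11,23,-1)  [lands on river]
river: ρ → (-1,23,11)
river: ρ → (11,21,-3)
river: ρ → (-3,21,11)
closes: descent 2, river 4
min |a| on river = 1

1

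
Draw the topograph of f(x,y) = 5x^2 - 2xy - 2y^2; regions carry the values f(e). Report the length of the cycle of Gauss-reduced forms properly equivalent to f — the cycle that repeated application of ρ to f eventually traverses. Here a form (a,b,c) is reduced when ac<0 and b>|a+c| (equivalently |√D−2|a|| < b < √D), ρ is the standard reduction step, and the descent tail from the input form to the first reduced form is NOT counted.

D = 44, ⌊√D⌋ = 6
descent: ρ → (-2,6,1)  [lands on river]
river: ρ → (1,6,-2)
ρ-cycle length = 2 (tail of 1 descent step not counted)

2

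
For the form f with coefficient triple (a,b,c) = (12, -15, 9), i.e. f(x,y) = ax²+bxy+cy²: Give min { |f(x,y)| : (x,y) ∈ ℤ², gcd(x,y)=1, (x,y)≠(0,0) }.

translate: b→9 (≡-15 mod 24), so (12,-15,9)→(12,9,6)
flip: (12,9,6)→(6,-9,12)
translate: b→3 (≡-9 mod 12), so (6,-9,12)→(6,3,9)
reduced (well bottom): (6,3,9) with a≤c, −a<b≤a
well minimum = a = 6

6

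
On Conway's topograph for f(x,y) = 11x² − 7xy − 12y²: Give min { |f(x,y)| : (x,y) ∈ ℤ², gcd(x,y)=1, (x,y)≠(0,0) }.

descent: ρ → (-12,7,11)  [lands on river]
river: ρ → (11,15,-8)
river: ρ → (-8,17,9)
river: ρ → (9,19,-6)
river: ρ → (-6,17,12)
river: ρ → (12,7,-11)
river: ρ → (-11,15,8)
river: ρ → (8,17,-9)
river: ρ → (-9,19,6)
river: ρ → (6,17,-12)
closes: descent 1, river 10
min |a| on river = 6

6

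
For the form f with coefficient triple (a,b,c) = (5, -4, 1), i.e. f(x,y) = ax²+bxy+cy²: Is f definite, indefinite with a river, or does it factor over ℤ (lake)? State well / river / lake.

D = b²−4ac = (-4)² − 4·5·1 = -4
D < 0 ⇒ definite ⇒ every region one sign ⇒ single well

well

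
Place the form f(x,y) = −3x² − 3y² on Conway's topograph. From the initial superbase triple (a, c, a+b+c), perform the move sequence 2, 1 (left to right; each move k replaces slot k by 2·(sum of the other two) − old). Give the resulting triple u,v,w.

start (-3,-3,-6) = (f(1,0),f(0,1),f(1,1))
replace slot 2: 2·((-3)+(-6)) − (-3) = -15 → (-3,-15,-6)
replace slot 1: 2·((-15)+(-6)) − (-3) = -39 → (-39,-15,-6)

-39,-15,-6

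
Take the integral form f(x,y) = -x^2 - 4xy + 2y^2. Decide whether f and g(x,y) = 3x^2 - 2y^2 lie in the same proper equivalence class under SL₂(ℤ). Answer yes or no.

D₁ = 24, D₂ = 24
river cycle of f (length 2): (2, 4, -1), (-1, 4, 2)
river cycle of g (length 2): (-2, 4, 1), (1, 4, -2)
cycles differ ⇒ inequivalent

no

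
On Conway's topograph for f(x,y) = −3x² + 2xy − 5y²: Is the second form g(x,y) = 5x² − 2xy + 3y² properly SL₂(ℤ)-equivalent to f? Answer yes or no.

D₁ = -56, D₂ = -56
f is negative-definite; reduce −f:
−f: reduced (well bottom): (3,-2,5) with a≤c, −a<b≤a
flip sign back: reduced form of f is (-3,2,-5)
g: flip: (5,-2,3)→(3,2,5)
g: reduced (well bottom): (3,2,5) with a≤c, −a<b≤a
reduced forms (-3, 2, -5) vs (3, 2, 5) ⇒ inequivalent

no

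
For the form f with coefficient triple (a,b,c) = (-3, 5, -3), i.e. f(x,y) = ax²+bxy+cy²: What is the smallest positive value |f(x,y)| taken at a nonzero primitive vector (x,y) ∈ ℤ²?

translate: b→1 (≡-5 mod 6), so (3,-5,3)→(3,1,1)
flip: (3,1,1)→(1,-1,3)
translate: b→1 (≡-1 mod 2), so (1,-1,3)→(1,1,3)
reduced (well bottom): (1,1,3) with a≤c, −a<b≤a
well minimum |f| = |-1| = 1 (negative-definite)

1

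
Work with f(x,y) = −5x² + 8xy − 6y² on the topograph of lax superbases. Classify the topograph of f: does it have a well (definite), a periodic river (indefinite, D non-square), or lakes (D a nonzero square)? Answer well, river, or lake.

D = b²−4ac = 8² − 4·(-5)·(-6) = -56
D < 0 ⇒ definite ⇒ every region one sign ⇒ single well

well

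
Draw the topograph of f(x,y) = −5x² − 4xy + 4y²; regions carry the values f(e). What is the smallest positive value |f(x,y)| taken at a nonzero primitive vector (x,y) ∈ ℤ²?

descent: ρ → (4,4,-5)  [lands on river]
river: ρ → (-5,6,3)
river: ρ → (3,6,-5)
river: ρ → (-5,4,4)
closes: descent 1, river 4
min |a| on river = 3

3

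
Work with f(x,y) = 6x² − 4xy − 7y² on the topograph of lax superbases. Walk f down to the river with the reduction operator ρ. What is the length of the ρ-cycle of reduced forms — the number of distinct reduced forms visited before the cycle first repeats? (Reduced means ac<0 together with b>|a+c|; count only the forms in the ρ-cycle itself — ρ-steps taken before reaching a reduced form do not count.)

D = 184, ⌊√D⌋ = 13
descent: ρ → (-7,4,6)  [lands on river]
river: ρ → (6,8,-5)
river: ρ → (-5,12,2)
river: ρ → (2,12,-5)
river: ρ → (-5,8,6)
river: ρ → (6,4,-7)
river: ρ → (-7,10,3)
river: ρ → (3,8,-10)
river: ρ → (-10,12,1)
river: ρ → (1,12,-10)
river: ρ → (-10,8,3)
river: ρ → (3,10,-7)
ρ-cycle length = 12 (tail of 1 descent step not counted)

12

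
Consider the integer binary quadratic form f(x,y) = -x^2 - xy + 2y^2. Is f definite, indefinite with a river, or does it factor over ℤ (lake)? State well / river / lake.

D = b²−4ac = (-1)² − 4·(-1)·2 = 9
D = 3² is a perfect square ⇒ form factors over ℤ ⇒ lakes

lake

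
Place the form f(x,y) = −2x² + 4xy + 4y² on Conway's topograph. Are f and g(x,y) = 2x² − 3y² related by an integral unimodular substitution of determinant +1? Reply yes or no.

D₁ = 48, D₂ = 24
discriminants differ ⇒ not SL₂(ℤ)-equivalent

no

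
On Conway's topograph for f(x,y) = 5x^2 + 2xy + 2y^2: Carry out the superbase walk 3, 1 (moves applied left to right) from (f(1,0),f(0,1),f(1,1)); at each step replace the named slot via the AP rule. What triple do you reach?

start (5,2,9) = (f(1,0),f(0,1),f(1,1))
replace slot 3: 2·(5+2) − 9 = 5 → (5,2,5)
replace slot 1: 2·(2+5) − 5 = 9 → (9,2,5)

9,2,5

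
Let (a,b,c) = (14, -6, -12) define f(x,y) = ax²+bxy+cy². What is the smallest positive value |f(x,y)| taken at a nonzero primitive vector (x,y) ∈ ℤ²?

descent: ρ → (-12,6,14)  [lands on river]
river: ρ → (14,22,-4)
river: ρ → (-4,26,2)
river: ρ → (2,26,-4)
river: ρ → (-4,22,14)
river: ρ → (14,6,-12)
river: ρ → (-12,18,8)
river: ρ → (8,14,-16)
river: ρ → (-16,18,6)
river: ρ → (6,18,-16)
river: ρ → (-16,14,8)
river: ρ → (8,18,-12)
closes: descent 1, river 12
min |a| on river = 2

2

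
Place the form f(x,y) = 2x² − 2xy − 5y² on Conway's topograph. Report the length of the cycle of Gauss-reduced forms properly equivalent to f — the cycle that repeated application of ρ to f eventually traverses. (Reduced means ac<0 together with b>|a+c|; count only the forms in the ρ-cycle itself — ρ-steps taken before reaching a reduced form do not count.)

D = 44, ⌊√D⌋ = 6
descent: ρ → (-5,2,2)
descent: ρ → (2,6,-1)  [lands on river]
river: ρ → (-1,6,2)
ρ-cycle length = 2 (tail of 2 descent steps not counted)

2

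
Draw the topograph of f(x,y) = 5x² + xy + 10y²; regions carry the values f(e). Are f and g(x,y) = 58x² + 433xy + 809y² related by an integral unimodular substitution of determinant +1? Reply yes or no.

D₁ = -199, D₂ = -199
f: reduced (well bottom): (5,1,10) with a≤c, −a<b≤a
g: translate: b→-31 (≡433 mod 116), so (58,433,809)→(58,-31,5)
g: flip: (58,-31,5)→(5,31,58)
g: translate: b→1 (≡31 mod 10), so (5,31,58)→(5,1,10)
g: reduced (well bottom): (5,1,10) with a≤c, −a<b≤a
reduced forms (5, 1, 10) vs (5, 1, 10) ⇒ equivalent

yes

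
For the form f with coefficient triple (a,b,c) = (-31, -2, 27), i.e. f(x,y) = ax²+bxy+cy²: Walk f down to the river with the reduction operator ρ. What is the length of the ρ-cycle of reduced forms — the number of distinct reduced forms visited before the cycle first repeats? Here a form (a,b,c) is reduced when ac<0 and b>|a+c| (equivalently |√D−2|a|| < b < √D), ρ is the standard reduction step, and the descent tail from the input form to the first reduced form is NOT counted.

D = 3352, ⌊√D⌋ = 57
descent: ρ → (27,56,-2)  [lands on river]
river: ρ → (-2,56,27)
river: ρ → (27,52,-6)
river: ρ → (-6,56,9)
river: ρ → (9,52,-18)
river: ρ → (-18,56,3)
river: ρ → (3,52,-54)
river: ρ → (-54,56,1)
river: ρ → (1,56,-54)
river: ρ → (-54,52,3)
river: ρ → (3,56,-18)
river: ρ → (-18,52,9)
river: ρ → (9,56,-6)
river: ρ → (-6,52,27)
ρ-cycle length = 14 (tail of 1 descent step not counted)

14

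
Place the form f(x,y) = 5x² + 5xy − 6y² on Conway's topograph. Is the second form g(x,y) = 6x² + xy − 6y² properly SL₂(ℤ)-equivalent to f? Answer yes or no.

D₁ = 145, D₂ = 145
river cycle of f (length 10): (-6, 7, 4), (4, 9, -4), (-4, 7, 6), (6, 5, -5), (-5, 5, 6), (6, 7, -4), (-4, 9, 4), (4, 7, -6), (-6, 5, 5), (5, 5, -6)
river cycle of g (length 6): (-6, 11, 1), (1, 11, -6), (-6, 1, 6), (6, 11, -1), (-1, 11, 6), (6, 1, -6)
cycles differ ⇒ inequivalent

no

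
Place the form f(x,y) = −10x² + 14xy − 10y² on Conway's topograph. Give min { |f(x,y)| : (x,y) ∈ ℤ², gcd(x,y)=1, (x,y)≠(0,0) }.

translate: b→6 (≡-14 mod 20), so (10,-14,10)→(10,6,6)
flip: (10,6,6)→(6,-6,10)
translate: b→6 (≡-6 mod 12), so (6,-6,10)→(6,6,10)
reduced (well bottom): (6,6,10) with a≤c, −a<b≤a
well minimum |f| = |-6| = 6 (negative-definite)

6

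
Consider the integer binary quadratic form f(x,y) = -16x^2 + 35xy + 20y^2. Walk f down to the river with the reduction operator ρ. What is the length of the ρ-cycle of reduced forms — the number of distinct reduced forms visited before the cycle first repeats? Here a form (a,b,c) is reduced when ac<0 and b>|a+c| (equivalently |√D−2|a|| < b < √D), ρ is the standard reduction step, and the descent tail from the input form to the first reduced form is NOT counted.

D = 2505, ⌊√D⌋ = 50
river: ρ → (20,45,-6)
river: ρ → (-6,39,41)
river: ρ → (41,43,-4)
river: ρ → (-4,45,30)
river: ρ → (30,15,-19)
river: ρ → (-19,23,26)
river: ρ → (26,29,-16)
river: ρ → (-16,35,20)
ρ-cycle length = 8 (tail of 0 descent steps not counted)

8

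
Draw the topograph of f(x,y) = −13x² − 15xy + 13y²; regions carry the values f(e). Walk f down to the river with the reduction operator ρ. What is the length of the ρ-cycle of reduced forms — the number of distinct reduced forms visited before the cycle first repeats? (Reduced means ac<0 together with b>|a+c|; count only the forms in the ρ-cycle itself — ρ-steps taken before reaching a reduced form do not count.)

D = 901, ⌊√D⌋ = 30
descent: ρ → (13,15,-13)  [lands on river]
river: ρ → (-13,11,15)
river: ρ → (15,19,-9)
river: ρ → (-9,17,17)
river: ρ → (17,17,-9)
river: ρ → (-9,19,15)
river: ρ → (15,11,-13)
river: ρ → (-13,15,13)
river: ρ → (13,11,-15)
river: ρ → (-15,19,9)
river: ρ → (9,17,-17)
river: ρ → (-17,17,9)
river: ρ → (9,19,-15)
river: ρ → (-15,11,13)
ρ-cycle length = 14 (tail of 1 descent step not counted)

14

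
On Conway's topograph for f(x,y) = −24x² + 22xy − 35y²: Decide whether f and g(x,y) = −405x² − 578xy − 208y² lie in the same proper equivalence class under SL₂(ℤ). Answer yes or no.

D₁ = -2876, D₂ = -2876
f is negative-definite; reduce −f:
−f: reduced (well bottom): (24,-22,35) with a≤c, −a<b≤a
flip sign back: reduced form of f is (-24,22,-35)
g is negative-definite; reduce −g:
−g: translate: b→-232 (≡578 mod 810), so (405,578,208)→(405,-232,35)
−g: flip: (405,-232,35)→(35,232,405)
−g: translate: b→22 (≡232 mod 70), so (35,232,405)→(35,22,24)
−g: flip: (35,22,24)→(24,-22,35)
−g: reduced (well bottom): (24,-22,35) with a≤c, −a<b≤a
flip sign back: reduced form of g is (-24,22,-35)
reduced forms (-24, 22, -35) vs (-24, 22, -35) ⇒ equivalent

yes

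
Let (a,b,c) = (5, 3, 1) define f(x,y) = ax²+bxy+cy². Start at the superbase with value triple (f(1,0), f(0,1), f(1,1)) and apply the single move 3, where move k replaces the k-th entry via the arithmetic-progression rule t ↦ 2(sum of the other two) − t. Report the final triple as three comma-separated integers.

start (5,1,9) = (f(1,0),f(0,1),f(1,1))
replace slot 3: 2·(5+1) − 9 = 3 → (5,1,3)

5,1,3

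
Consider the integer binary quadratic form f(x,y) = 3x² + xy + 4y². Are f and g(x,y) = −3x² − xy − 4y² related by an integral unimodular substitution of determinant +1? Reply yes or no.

D₁ = -47, D₂ = -47
f: reduced (well bottom): (3,1,4) with a≤c, −a<b≤a
g is negative-definite; reduce −g:
−g: reduced (well bottom): (3,1,4) with a≤c, −a<b≤a
flip sign back: reduced form of g is (-3,-1,-4)
reduced forms (3, 1, 4) vs (-3, -1, -4) ⇒ inequivalent

no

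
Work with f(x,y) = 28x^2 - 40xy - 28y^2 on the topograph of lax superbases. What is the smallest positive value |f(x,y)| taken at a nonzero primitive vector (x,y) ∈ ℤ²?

descent: ρ → (-28,40,28)  [lands on river]
river: ρ → (28,16,-40)
river: ρ → (-40,64,4)
river: ρ → (4,64,-40)
river: ρ → (-40,16,28)
river: ρ → (28,40,-28)
river: ρ → (-28,16,40)
river: ρ → (40,64,-4)
river: ρ → (-4,64,40)
river: ρ → (40,16,-28)
closes: descent 1, river 10
min |a| on river = 4

4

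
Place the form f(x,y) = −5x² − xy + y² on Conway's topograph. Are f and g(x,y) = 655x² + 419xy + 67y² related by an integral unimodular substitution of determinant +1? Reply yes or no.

D₁ = 21, D₂ = 21
river cycle of f (length 2): (1, 3, -3), (-3, 3, 1)
river cycle of g (length 2): (1, 3, -3), (-3, 3, 1)
cycles coincide ⇒ equivalent

yes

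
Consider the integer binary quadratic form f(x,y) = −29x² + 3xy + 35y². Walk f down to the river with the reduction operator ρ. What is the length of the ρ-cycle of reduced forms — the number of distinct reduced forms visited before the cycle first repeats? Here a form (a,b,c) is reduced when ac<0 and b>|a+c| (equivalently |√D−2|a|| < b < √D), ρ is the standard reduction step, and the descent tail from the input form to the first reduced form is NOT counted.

D = 4069, ⌊√D⌋ = 63
descent: ρ → (35,-3,-29)
descent: ρ → (-29,61,3)  [lands on river]
river: ρ → (3,59,-49)
river: ρ → (-49,39,13)
river: ρ → (13,39,-49)
river: ρ → (-49,59,3)
river: ρ → (3,61,-29)
river: ρ → (-29,55,9)
river: ρ → (9,53,-35)
river: ρ → (-35,17,27)
river: ρ → (27,37,-25)
river: ρ → (-25,63,1)
river: ρ → (1,63,-25)
river: ρ → (-25,37,27)
river: ρ → (27,17,-35)
river: ρ → (-35,53,9)
river: ρ → (9,55,-29)
ρ-cycle length = 16 (tail of 2 descent steps not counted)

16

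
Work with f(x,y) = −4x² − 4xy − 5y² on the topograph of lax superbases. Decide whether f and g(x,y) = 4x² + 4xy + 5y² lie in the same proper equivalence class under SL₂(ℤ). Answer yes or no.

D₁ = -64, D₂ = -64
f is negative-definite; reduce −f:
−f: reduced (well bottom): (4,4,5) with a≤c, −a<b≤a
flip sign back: reduced form of f is (-4,-4,-5)
g: reduced (well bottom): (4,4,5) with a≤c, −a<b≤a
reduced forms (-4, -4, -5) vs (4, 4, 5) ⇒ inequivalent

no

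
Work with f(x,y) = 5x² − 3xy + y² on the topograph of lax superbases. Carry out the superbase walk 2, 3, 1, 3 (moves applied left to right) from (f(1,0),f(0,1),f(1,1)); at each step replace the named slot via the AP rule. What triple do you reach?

start (5,1,3) = (f(1,0),f(0,1),f(1,1))
replace slot 2: 2·(5+3) − 1 = 15 → (5,15,3)
replace slot 3: 2·(5+15) − 3 = 37 → (5,15,37)
replace slot 1: 2·(15+37) − 5 = 99 → (99,15,37)
replace slot 3: 2·(99+15) − 37 = 191 → (99,15,191)

99,15,191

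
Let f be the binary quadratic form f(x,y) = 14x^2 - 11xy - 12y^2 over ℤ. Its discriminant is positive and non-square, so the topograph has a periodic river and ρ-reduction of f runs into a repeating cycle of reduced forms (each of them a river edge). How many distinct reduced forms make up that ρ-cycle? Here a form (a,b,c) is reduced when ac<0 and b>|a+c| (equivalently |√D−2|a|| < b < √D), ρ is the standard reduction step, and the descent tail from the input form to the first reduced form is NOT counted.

D = 793, ⌊√D⌋ = 28
descent: ρ → (-12,11,14)  [lands on river]
river: ρ → (14,17,-9)
river: ρ → (-9,19,12)
river: ρ → (12,5,-16)
river: ρ → (-16,27,1)
river: ρ → (1,27,-16)
river: ρ → (-16,5,12)
river: ρ → (12,19,-9)
river: ρ → (-9,17,14)
river: ρ → (14,11,-12)
river: ρ → (-12,13,13)
river: ρ → (13,13,-12)
ρ-cycle length = 12 (tail of 1 descent step not counted)

12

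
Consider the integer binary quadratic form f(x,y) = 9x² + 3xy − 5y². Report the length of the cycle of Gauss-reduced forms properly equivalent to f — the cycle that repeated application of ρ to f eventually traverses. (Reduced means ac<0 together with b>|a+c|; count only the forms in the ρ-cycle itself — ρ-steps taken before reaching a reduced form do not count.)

D = 189, ⌊√D⌋ = 13
descent: ρ → (-5,7,7)  [lands on river]
river: ρ → (7,7,-5)
river: ρ → (-5,13,1)
river: ρ → (1,13,-5)
ρ-cycle length = 4 (tail of 1 descent step not counted)

4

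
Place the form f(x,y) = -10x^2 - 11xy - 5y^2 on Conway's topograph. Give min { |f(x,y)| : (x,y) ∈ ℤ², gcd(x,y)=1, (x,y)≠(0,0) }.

translate: b→-9 (≡11 mod 20), so (10,11,5)→(10,-9,4)
flip: (10,-9,4)→(4,9,10)
translate: b→1 (≡9 mod 8), so (4,9,10)→(4,1,5)
reduced (well bottom): (4,1,5) with a≤c, −a<b≤a
well minimum |f| = |-4| = 4 (negative-definite)

4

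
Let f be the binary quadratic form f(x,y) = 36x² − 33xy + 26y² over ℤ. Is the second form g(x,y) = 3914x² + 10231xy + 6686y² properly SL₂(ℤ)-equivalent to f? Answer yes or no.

D₁ = -2655, D₂ = -2655
f: flip: (36,-33,26)→(26,33,36)
f: translate: b→-19 (≡33 mod 52), so (26,33,36)→(26,-19,29)
f: reduced (well bottom): (26,-19,29) with a≤c, −a<b≤a
g: translate: b→2403 (≡10231 mod 7828), so (3914,10231,6686)→(3914,2403,369)
g: flip: (3914,2403,369)→(369,-2403,3914)
g: translate: b→-189 (≡-2403 mod 738), so (369,-2403,3914)→(369,-189,26)
g: flip: (369,-189,26)→(26,189,369)
g: translate: b→-19 (≡189 mod 52), so (26,189,369)→(26,-19,29)
g: reduced (well bottom): (26,-19,29) with a≤c, −a<b≤a
reduced forms (26, -19, 29) vs (26, -19, 29) ⇒ equivalent

yes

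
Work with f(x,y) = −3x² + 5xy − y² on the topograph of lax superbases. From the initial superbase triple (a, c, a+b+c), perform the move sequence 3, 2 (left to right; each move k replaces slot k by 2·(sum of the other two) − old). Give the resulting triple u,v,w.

start (-3,-1,1) = (f(1,0),f(0,1),f(1,1))
replace slot 3: 2·((-3)+(-1)) − 1 = -9 → (-3,-1,-9)
replace slot 2: 2·((-3)+(-9)) − (-1) = -23 → (-3,-23,-9)

-3,-23,-9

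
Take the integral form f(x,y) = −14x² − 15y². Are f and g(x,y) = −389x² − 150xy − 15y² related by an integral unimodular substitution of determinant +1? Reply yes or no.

D₁ = -840, D₂ = -840
f is negative-definite; reduce −f:
−f: reduced (well bottom): (14,0,15) with a≤c, −a<b≤a
flip sign back: reduced form of f is (-14,0,-15)
g is negative-definite; reduce −g:
−g: flip: (389,150,15)→(15,-150,389)
−g: translate: b→0 (≡-150 mod 30), so (15,-150,389)→(15,0,14)
−g: flip: (15,0,14)→(14,0,15)
−g: reduced (well bottom): (14,0,15) with a≤c, −a<b≤a
flip sign back: reduced form of g is (-14,0,-15)
reduced forms (-14, 0, -15) vs (-14, 0, -15) ⇒ equivalent

yes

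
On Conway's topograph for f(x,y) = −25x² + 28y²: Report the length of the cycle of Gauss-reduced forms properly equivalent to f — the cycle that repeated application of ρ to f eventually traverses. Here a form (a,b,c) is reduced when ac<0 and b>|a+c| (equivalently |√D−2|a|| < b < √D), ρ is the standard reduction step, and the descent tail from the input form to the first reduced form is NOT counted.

D = 2800, ⌊√D⌋ = 52
descent: ρ → (28,0,-25)
descent: ρ → (-25,50,3)  [lands on river]
river: ρ → (3,52,-8)
river: ρ → (-8,44,27)
river: ρ → (27,10,-25)
river: ρ → (-25,40,12)
river: ρ → (12,32,-37)
river: ρ → (-37,42,7)
river: ρ → (7,42,-37)
river: ρ → (-37,32,12)
river: ρ → (12,40,-25)
river: ρ → (-25,10,27)
river: ρ → (27,44,-8)
river: ρ → (-8,52,3)
river: ρ → (3,50,-25)
ρ-cycle length = 14 (tail of 2 descent steps not counted)

14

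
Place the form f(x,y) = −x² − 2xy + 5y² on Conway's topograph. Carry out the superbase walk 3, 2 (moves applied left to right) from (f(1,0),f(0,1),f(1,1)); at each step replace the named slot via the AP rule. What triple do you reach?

start (-1,5,2) = (f(1,0),f(0,1),f(1,1))
replace slot 3: 2·((-1)+5) − 2 = 6 → (-1,5,6)
replace slot 2: 2·((-1)+6) − 5 = 5 → (-1,5,6)

-1,5,6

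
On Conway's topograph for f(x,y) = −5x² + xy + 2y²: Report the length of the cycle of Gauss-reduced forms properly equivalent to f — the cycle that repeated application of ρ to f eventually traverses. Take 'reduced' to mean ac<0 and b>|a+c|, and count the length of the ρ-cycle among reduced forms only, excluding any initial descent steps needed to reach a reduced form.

D = 41, ⌊√D⌋ = 6
descent: ρ → (2,3,-4)  [lands on river]
river: ρ → (-4,5,1)
river: ρ → (1,5,-4)
river: ρ → (-4,3,2)
river: ρ → (2,5,-2)
river: ρ → (-2,3,4)
river: ρ → (4,5,-1)
river: ρ → (-1,5,4)
river: ρ → (4,3,-2)
river: ρ → (-2,5,2)
ρ-cycle length = 10 (tail of 1 descent step not counted)

10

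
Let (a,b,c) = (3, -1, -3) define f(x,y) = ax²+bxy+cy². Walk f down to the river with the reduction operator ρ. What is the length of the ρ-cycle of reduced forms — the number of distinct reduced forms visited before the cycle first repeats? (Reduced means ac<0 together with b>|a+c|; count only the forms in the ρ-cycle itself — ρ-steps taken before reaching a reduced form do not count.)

D = 37, ⌊√D⌋ = 6
descent: ρ → (-3,1,3)  [lands on river]
river: ρ → (3,5,-1)
river: ρ → (-1,5,3)
river: ρ → (3,1,-3)
river: ρ → (-3,5,1)
river: ρ → (1,5,-3)
ρ-cycle length = 6 (tail of 1 descent step not counted)

6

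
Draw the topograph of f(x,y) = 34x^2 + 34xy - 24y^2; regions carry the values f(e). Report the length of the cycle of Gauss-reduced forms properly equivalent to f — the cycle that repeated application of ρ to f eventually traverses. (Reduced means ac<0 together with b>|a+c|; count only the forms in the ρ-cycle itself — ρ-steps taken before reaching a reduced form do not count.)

D = 4420, ⌊√D⌋ = 66
river: ρ → (-24,62,6)
river: ρ → (6,58,-44)
river: ρ → (-44,30,20)
river: ρ → (20,50,-24)
river: ρ → (-24,46,24)
river: ρ → (24,50,-20)
river: ρ → (-20,30,44)
river: ρ → (44,58,-6)
river: ρ → (-6,62,24)
river: ρ → (24,34,-34)
river: ρ → (-34,34,24)
river: ρ → (24,62,-6)
river: ρ → (-6,58,44)
river: ρ → (44,30,-20)
river: ρ → (-20,50,24)
river: ρ → (24,46,-24)
river: ρ → (-24,50,20)
river: ρ → (20,30,-44)
river: ρ → (-44,58,6)
river: ρ → (6,62,-24)
river: ρ → (-24,34,34)
river: ρ → (34,34,-24)
ρ-cycle length = 22 (tail of 0 descent steps not counted)

22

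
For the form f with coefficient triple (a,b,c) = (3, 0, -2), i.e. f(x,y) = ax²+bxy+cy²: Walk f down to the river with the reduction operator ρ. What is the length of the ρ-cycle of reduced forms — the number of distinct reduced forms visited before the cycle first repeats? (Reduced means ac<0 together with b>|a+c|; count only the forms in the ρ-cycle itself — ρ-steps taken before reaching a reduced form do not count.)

D = 24, ⌊√D⌋ = 4
descent: ρ → (-2,4,1)  [lands on river]
river: ρ → (1,4,-2)
ρ-cycle length = 2 (tail of 1 descent step not counted)

2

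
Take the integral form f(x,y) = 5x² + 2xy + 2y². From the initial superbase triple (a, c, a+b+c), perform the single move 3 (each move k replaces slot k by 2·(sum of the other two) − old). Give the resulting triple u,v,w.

start (5,2,9) = (f(1,0),f(0,1),f(1,1))
replace slot 3: 2·(5+2) − 9 = 5 → (5,2,5)

5,2,5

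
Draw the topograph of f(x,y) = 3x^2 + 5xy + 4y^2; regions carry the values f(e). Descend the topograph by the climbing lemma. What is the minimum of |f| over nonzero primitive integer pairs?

translate: b→-1 (≡5 mod 6), so (3,5,4)→(3,-1,2)
flip: (3,-1,2)→(2,1,3)
reduced (well bottom): (2,1,3) with a≤c, −a<b≤a
well minimum = a = 2

2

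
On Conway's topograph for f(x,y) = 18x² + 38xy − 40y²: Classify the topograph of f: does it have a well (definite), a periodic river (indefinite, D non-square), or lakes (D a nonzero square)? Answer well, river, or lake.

D = b²−4ac = 38² − 4·18·(-40) = 4324
D > 0 non-square ⇒ indefinite ⇒ periodic river

river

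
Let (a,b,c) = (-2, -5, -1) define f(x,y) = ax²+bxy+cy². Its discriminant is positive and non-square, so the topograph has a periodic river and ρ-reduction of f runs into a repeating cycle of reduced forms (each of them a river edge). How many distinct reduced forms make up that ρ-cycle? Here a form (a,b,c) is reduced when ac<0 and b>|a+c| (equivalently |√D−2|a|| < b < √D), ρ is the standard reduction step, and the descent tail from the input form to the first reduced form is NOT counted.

D = 17, ⌊√D⌋ = 4
descent: ρ → (-1,3,2)  [lands on river]
river: ρ → (2,1,-2)
river: ρ → (-2,3,1)
river: ρ → (1,3,-2)
river: ρ → (-2,1,2)
river: ρ → (2,3,-1)
ρ-cycle length = 6 (tail of 1 descent step not counted)

6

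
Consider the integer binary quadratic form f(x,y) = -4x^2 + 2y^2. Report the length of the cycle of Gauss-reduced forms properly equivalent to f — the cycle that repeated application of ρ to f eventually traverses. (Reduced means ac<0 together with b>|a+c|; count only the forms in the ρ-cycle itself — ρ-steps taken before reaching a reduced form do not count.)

D = 32, ⌊√D⌋ = 5
descent: ρ → (2,4,-2)  [lands on river]
river: ρ → (-2,4,2)
ρ-cycle length = 2 (tail of 1 descent step not counted)

2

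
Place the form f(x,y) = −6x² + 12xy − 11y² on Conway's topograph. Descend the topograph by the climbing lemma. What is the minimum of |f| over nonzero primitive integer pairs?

translate: b→0 (≡-12 mod 12), so (6,-12,11)→(6,0,5)
flip: (6,0,5)→(5,0,6)
reduced (well bottom): (5,0,6) with a≤c, −a<b≤a
well minimum |f| = |-5| = 5 (negative-definite)

5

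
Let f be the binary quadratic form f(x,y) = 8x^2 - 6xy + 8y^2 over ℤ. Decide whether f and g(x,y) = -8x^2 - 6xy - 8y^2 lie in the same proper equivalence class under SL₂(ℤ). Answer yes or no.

D₁ = -220, D₂ = -220
f: flip: (8,-6,8)→(8,6,8)
f: reduced (well bottom): (8,6,8) with a≤c, −a<b≤a
g is negative-definite; reduce −g:
−g: reduced (well bottom): (8,6,8) with a≤c, −a<b≤a
flip sign back: reduced form of g is (-8,-6,-8)
reduced forms (8, 6, 8) vs (-8, -6, -8) ⇒ inequivalent

no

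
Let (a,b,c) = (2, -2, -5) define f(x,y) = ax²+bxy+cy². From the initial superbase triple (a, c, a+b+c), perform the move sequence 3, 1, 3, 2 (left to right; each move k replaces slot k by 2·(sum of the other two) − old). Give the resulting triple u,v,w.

start (2,-5,-5) = (f(1,0),f(0,1),f(1,1))
replace slot 3: 2·(2+(-5)) − (-5) = -1 → (2,-5,-1)
replace slot 1: 2·((-5)+(-1)) − 2 = -14 → (-14,-5,-1)
replace slot 3: 2·((-14)+(-5)) − (-1) = -37 → (-14,-5,-37)
replace slot 2: 2·((-14)+(-37)) − (-5) = -97 → (-14,-97,-37)

-14,-97,-37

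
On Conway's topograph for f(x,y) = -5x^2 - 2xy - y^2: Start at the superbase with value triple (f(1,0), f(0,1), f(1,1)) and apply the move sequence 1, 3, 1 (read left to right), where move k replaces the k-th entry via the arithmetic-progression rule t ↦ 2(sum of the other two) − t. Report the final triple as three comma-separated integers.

start (-5,-1,-8) = (f(1,0),f(0,1),f(1,1))
replace slot 1: 2·((-1)+(-8)) − (-5) = -13 → (-13,-1,-8)
replace slot 3: 2·((-13)+(-1)) − (-8) = -20 → (-13,-1,-20)
replace slot 1: 2·((-1)+(-20)) − (-13) = -29 → (-29,-1,-20)

-29,-1,-20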